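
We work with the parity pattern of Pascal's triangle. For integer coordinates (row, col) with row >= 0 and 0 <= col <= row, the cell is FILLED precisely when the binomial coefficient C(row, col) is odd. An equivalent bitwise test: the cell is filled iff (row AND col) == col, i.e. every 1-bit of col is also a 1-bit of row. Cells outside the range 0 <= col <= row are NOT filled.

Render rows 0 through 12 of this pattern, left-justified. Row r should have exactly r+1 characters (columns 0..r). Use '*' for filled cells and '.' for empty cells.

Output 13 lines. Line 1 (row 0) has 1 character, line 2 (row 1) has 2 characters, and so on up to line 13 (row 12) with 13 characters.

Answer: *
**
*.*
****
*...*
**..**
*.*.*.*
********
*.......*
**......**
*.*.....*.*
****....****
*...*...*...*

Derivation:
r0=0: *
r1=1: **
r2=10: *.*
r3=11: ****
r4=100: *...*
r5=101: **..**
r6=110: *.*.*.*
r7=111: ********
r8=1000: *.......*
r9=1001: **......**
r10=1010: *.*.....*.*
r11=1011: ****....****
r12=1100: *...*...*...*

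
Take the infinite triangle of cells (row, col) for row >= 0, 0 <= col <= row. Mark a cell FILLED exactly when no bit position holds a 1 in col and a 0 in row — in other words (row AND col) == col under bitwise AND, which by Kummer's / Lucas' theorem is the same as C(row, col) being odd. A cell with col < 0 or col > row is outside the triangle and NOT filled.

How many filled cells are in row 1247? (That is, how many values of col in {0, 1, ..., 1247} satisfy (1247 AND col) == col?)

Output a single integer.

Answer: 256

Derivation:
1247 in binary = 10011011111
popcount(1247) = number of 1-bits in 10011011111 = 8
A col c satisfies (1247 AND c) == c iff every set bit of c is also set in 1247; each of the 8 set bits of 1247 can independently be on or off in c.
count = 2^8 = 256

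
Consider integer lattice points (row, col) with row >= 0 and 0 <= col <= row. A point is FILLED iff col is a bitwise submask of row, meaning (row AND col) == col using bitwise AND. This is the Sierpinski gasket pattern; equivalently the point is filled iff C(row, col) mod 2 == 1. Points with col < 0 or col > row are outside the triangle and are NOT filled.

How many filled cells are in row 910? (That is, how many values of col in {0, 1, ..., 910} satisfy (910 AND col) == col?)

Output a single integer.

910 in binary = 1110001110
popcount(910) = number of 1-bits in 1110001110 = 6
A col c satisfies (910 AND c) == c iff every set bit of c is also set in 910; each of the 6 set bits of 910 can independently be on or off in c.
count = 2^6 = 64

Answer: 64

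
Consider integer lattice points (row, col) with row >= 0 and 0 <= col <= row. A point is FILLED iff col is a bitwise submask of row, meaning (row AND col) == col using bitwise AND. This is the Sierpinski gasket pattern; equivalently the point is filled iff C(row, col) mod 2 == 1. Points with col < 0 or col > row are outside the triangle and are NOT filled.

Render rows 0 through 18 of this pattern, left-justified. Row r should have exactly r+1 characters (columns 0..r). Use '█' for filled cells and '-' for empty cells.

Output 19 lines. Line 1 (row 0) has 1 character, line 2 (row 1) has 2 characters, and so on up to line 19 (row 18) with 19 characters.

Answer: █
██
█-█
████
█---█
██--██
█-█-█-█
████████
█-------█
██------██
█-█-----█-█
████----████
█---█---█---█
██--██--██--██
█-█-█-█-█-█-█-█
████████████████
█---------------█
██--------------██
█-█-------------█-█

Derivation:
r0=0: █
r1=1: ██
r2=10: █-█
r3=11: ████
r4=100: █---█
r5=101: ██--██
r6=110: █-█-█-█
r7=111: ████████
r8=1000: █-------█
r9=1001: ██------██
r10=1010: █-█-----█-█
r11=1011: ████----████
r12=1100: █---█---█---█
r13=1101: ██--██--██--██
r14=1110: █-█-█-█-█-█-█-█
r15=1111: ████████████████
r16=10000: █---------------█
r17=10001: ██--------------██
r18=10010: █-█-------------█-█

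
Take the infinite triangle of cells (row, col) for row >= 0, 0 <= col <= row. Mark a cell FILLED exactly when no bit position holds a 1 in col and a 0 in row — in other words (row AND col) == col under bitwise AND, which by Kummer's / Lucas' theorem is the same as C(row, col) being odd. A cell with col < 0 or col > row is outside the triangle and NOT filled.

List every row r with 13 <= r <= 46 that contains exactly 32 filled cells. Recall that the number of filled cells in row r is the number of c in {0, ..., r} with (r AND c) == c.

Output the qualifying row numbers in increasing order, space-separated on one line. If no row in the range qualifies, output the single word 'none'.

Row r has 2^popcount(r) filled cells, so we need popcount(r) = log2(32) = 5.
Scan r = 13..46 and keep those with exactly 5 one-bits:
r=13=1101 popcount=3 -> skip
r=14=1110 popcount=3 -> skip
r=15=1111 popcount=4 -> skip
r=16=10000 popcount=1 -> skip
r=17=10001 popcount=2 -> skip
r=18=10010 popcount=2 -> skip
r=19=10011 popcount=3 -> skip
r=20=10100 popcount=2 -> skip
r=21=10101 popcount=3 -> skip
r=22=10110 popcount=3 -> skip
r=23=10111 popcount=4 -> skip
r=24=11000 popcount=2 -> skip
r=25=11001 popcount=3 -> skip
r=26=11010 popcount=3 -> skip
r=27=11011 popcount=4 -> skip
r=28=11100 popcount=3 -> skip
r=29=11101 popcount=4 -> skip
r=30=11110 popcount=4 -> skip
r=31=11111 popcount=5 -> KEEP
r=32=100000 popcount=1 -> skip
r=33=100001 popcount=2 -> skip
r=34=100010 popcount=2 -> skip
r=35=100011 popcount=3 -> skip
r=36=100100 popcount=2 -> skip
r=37=100101 popcount=3 -> skip
r=38=100110 popcount=3 -> skip
r=39=100111 popcount=4 -> skip
r=40=101000 popcount=2 -> skip
r=41=101001 popcount=3 -> skip
r=42=101010 popcount=3 -> skip
r=43=101011 popcount=4 -> skip
r=44=101100 popcount=3 -> skip
r=45=101101 popcount=4 -> skip
r=46=101110 popcount=4 -> skip
Kept rows: 31

Answer: 31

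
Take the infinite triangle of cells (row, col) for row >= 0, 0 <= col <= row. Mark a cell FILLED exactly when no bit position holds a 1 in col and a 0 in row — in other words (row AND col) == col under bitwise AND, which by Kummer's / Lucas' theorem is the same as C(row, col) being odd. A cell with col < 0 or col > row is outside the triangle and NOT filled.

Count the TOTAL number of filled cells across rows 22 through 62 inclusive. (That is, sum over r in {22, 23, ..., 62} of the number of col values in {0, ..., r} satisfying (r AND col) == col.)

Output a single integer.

Answer: 554

Derivation:
r22=10110 pc3: +8 =8
r23=10111 pc4: +16 =24
r24=11000 pc2: +4 =28
r25=11001 pc3: +8 =36
r26=11010 pc3: +8 =44
r27=11011 pc4: +16 =60
r28=11100 pc3: +8 =68
r29=11101 pc4: +16 =84
r30=11110 pc4: +16 =100
r31=11111 pc5: +32 =132
r32=100000 pc1: +2 =134
r33=100001 pc2: +4 =138
r34=100010 pc2: +4 =142
r35=100011 pc3: +8 =150
r36=100100 pc2: +4 =154
r37=100101 pc3: +8 =162
r38=100110 pc3: +8 =170
r39=100111 pc4: +16 =186
r40=101000 pc2: +4 =190
r41=101001 pc3: +8 =198
r42=101010 pc3: +8 =206
r43=101011 pc4: +16 =222
r44=101100 pc3: +8 =230
r45=101101 pc4: +16 =246
r46=101110 pc4: +16 =262
r47=101111 pc5: +32 =294
r48=110000 pc2: +4 =298
r49=110001 pc3: +8 =306
r50=110010 pc3: +8 =314
r51=110011 pc4: +16 =330
r52=110100 pc3: +8 =338
r53=110101 pc4: +16 =354
r54=110110 pc4: +16 =370
r55=110111 pc5: +32 =402
r56=111000 pc3: +8 =410
r57=111001 pc4: +16 =426
r58=111010 pc4: +16 =442
r59=111011 pc5: +32 =474
r60=111100 pc4: +16 =490
r61=111101 pc5: +32 =522
r62=111110 pc5: +32 =554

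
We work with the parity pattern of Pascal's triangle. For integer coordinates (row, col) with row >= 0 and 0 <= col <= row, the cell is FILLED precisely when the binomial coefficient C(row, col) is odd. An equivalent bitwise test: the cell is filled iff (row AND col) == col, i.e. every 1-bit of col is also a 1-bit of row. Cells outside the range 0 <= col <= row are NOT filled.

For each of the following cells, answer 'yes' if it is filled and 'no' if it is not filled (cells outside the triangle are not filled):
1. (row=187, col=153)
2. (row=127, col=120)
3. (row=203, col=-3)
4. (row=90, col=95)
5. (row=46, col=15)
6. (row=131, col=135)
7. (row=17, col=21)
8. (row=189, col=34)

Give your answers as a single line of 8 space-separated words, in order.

Answer: yes yes no no no no no no

Derivation:
(187,153): row=0b10111011, col=0b10011001, row AND col = 0b10011001 = 153; 153 == 153 -> filled
(127,120): row=0b1111111, col=0b1111000, row AND col = 0b1111000 = 120; 120 == 120 -> filled
(203,-3): col outside [0, 203] -> not filled
(90,95): col outside [0, 90] -> not filled
(46,15): row=0b101110, col=0b1111, row AND col = 0b1110 = 14; 14 != 15 -> empty
(131,135): col outside [0, 131] -> not filled
(17,21): col outside [0, 17] -> not filled
(189,34): row=0b10111101, col=0b100010, row AND col = 0b100000 = 32; 32 != 34 -> empty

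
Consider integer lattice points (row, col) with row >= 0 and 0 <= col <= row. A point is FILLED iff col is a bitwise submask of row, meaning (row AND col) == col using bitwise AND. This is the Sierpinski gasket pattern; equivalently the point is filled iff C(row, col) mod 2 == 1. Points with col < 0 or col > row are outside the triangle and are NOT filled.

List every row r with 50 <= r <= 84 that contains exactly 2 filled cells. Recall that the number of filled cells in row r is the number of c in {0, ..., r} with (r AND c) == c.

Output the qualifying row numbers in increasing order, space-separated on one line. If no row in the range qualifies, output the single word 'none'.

Row r has 2^popcount(r) filled cells, so we need popcount(r) = log2(2) = 1.
Scan r = 50..84 and keep those with exactly 1 one-bits:
r=50=110010 popcount=3 -> skip
r=51=110011 popcount=4 -> skip
r=52=110100 popcount=3 -> skip
r=53=110101 popcount=4 -> skip
r=54=110110 popcount=4 -> skip
r=55=110111 popcount=5 -> skip
r=56=111000 popcount=3 -> skip
r=57=111001 popcount=4 -> skip
r=58=111010 popcount=4 -> skip
r=59=111011 popcount=5 -> skip
r=60=111100 popcount=4 -> skip
r=61=111101 popcount=5 -> skip
r=62=111110 popcount=5 -> skip
r=63=111111 popcount=6 -> skip
r=64=1000000 popcount=1 -> KEEP
r=65=1000001 popcount=2 -> skip
r=66=1000010 popcount=2 -> skip
r=67=1000011 popcount=3 -> skip
r=68=1000100 popcount=2 -> skip
r=69=1000101 popcount=3 -> skip
r=70=1000110 popcount=3 -> skip
r=71=1000111 popcount=4 -> skip
r=72=1001000 popcount=2 -> skip
r=73=1001001 popcount=3 -> skip
r=74=1001010 popcount=3 -> skip
r=75=1001011 popcount=4 -> skip
r=76=1001100 popcount=3 -> skip
r=77=1001101 popcount=4 -> skip
r=78=1001110 popcount=4 -> skip
r=79=1001111 popcount=5 -> skip
r=80=1010000 popcount=2 -> skip
r=81=1010001 popcount=3 -> skip
r=82=1010010 popcount=3 -> skip
r=83=1010011 popcount=4 -> skip
r=84=1010100 popcount=3 -> skip
Kept rows: 64

Answer: 64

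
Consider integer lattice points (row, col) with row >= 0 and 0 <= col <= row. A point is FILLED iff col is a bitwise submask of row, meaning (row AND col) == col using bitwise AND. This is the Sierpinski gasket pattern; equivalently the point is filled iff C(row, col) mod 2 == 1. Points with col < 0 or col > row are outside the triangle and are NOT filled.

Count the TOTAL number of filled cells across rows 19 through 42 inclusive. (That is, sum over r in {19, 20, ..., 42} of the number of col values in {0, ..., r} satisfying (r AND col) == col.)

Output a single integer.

Answer: 226

Derivation:
r19=10011 pc3: +8 =8
r20=10100 pc2: +4 =12
r21=10101 pc3: +8 =20
r22=10110 pc3: +8 =28
r23=10111 pc4: +16 =44
r24=11000 pc2: +4 =48
r25=11001 pc3: +8 =56
r26=11010 pc3: +8 =64
r27=11011 pc4: +16 =80
r28=11100 pc3: +8 =88
r29=11101 pc4: +16 =104
r30=11110 pc4: +16 =120
r31=11111 pc5: +32 =152
r32=100000 pc1: +2 =154
r33=100001 pc2: +4 =158
r34=100010 pc2: +4 =162
r35=100011 pc3: +8 =170
r36=100100 pc2: +4 =174
r37=100101 pc3: +8 =182
r38=100110 pc3: +8 =190
r39=100111 pc4: +16 =206
r40=101000 pc2: +4 =210
r41=101001 pc3: +8 =218
r42=101010 pc3: +8 =226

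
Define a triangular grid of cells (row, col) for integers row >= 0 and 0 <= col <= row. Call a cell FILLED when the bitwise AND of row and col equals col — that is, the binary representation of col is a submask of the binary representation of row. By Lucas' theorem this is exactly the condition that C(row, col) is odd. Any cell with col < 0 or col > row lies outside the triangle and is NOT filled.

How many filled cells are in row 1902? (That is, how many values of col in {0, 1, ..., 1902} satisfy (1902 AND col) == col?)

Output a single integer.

Answer: 256

Derivation:
1902 in binary = 11101101110
popcount(1902) = number of 1-bits in 11101101110 = 8
A col c satisfies (1902 AND c) == c iff every set bit of c is also set in 1902; each of the 8 set bits of 1902 can independently be on or off in c.
count = 2^8 = 256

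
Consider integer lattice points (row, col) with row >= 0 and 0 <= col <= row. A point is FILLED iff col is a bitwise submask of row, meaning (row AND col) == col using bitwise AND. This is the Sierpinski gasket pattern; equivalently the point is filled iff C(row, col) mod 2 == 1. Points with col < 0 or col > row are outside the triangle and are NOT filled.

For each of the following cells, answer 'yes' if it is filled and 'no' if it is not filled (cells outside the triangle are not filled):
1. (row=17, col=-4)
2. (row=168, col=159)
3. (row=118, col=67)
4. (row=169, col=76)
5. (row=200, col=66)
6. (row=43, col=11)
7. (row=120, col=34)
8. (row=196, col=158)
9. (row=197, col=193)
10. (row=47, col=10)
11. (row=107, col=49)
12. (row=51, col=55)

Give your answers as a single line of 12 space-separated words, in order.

Answer: no no no no no yes no no yes yes no no

Derivation:
(17,-4): col outside [0, 17] -> not filled
(168,159): row=0b10101000, col=0b10011111, row AND col = 0b10001000 = 136; 136 != 159 -> empty
(118,67): row=0b1110110, col=0b1000011, row AND col = 0b1000010 = 66; 66 != 67 -> empty
(169,76): row=0b10101001, col=0b1001100, row AND col = 0b1000 = 8; 8 != 76 -> empty
(200,66): row=0b11001000, col=0b1000010, row AND col = 0b1000000 = 64; 64 != 66 -> empty
(43,11): row=0b101011, col=0b1011, row AND col = 0b1011 = 11; 11 == 11 -> filled
(120,34): row=0b1111000, col=0b100010, row AND col = 0b100000 = 32; 32 != 34 -> empty
(196,158): row=0b11000100, col=0b10011110, row AND col = 0b10000100 = 132; 132 != 158 -> empty
(197,193): row=0b11000101, col=0b11000001, row AND col = 0b11000001 = 193; 193 == 193 -> filled
(47,10): row=0b101111, col=0b1010, row AND col = 0b1010 = 10; 10 == 10 -> filled
(107,49): row=0b1101011, col=0b110001, row AND col = 0b100001 = 33; 33 != 49 -> empty
(51,55): col outside [0, 51] -> not filled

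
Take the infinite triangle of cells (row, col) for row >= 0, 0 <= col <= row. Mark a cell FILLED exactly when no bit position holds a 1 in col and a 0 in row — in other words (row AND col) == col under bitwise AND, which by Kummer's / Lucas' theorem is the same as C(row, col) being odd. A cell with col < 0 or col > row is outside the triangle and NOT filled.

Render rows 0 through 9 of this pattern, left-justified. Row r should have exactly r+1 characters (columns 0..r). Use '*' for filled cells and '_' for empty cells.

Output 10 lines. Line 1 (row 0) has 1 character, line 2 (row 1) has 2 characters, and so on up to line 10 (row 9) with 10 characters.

Answer: *
**
*_*
****
*___*
**__**
*_*_*_*
********
*_______*
**______**

Derivation:
r0=0: *
r1=1: **
r2=10: *_*
r3=11: ****
r4=100: *___*
r5=101: **__**
r6=110: *_*_*_*
r7=111: ********
r8=1000: *_______*
r9=1001: **______**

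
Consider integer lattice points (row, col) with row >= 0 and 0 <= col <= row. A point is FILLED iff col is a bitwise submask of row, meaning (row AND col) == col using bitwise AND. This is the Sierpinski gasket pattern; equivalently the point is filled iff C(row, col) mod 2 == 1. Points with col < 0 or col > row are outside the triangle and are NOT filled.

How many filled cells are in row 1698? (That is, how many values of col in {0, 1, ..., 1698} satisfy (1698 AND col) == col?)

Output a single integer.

1698 in binary = 11010100010
popcount(1698) = number of 1-bits in 11010100010 = 5
A col c satisfies (1698 AND c) == c iff every set bit of c is also set in 1698; each of the 5 set bits of 1698 can independently be on or off in c.
count = 2^5 = 32

Answer: 32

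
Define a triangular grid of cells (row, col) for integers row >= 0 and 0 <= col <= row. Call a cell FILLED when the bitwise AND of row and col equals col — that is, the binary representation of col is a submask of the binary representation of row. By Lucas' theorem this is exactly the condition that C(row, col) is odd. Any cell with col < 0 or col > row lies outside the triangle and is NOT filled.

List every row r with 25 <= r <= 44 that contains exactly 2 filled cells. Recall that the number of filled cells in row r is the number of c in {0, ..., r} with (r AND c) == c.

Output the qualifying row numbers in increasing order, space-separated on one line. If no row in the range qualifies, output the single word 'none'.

Row r has 2^popcount(r) filled cells, so we need popcount(r) = log2(2) = 1.
Scan r = 25..44 and keep those with exactly 1 one-bits:
r=25=11001 popcount=3 -> skip
r=26=11010 popcount=3 -> skip
r=27=11011 popcount=4 -> skip
r=28=11100 popcount=3 -> skip
r=29=11101 popcount=4 -> skip
r=30=11110 popcount=4 -> skip
r=31=11111 popcount=5 -> skip
r=32=100000 popcount=1 -> KEEP
r=33=100001 popcount=2 -> skip
r=34=100010 popcount=2 -> skip
r=35=100011 popcount=3 -> skip
r=36=100100 popcount=2 -> skip
r=37=100101 popcount=3 -> skip
r=38=100110 popcount=3 -> skip
r=39=100111 popcount=4 -> skip
r=40=101000 popcount=2 -> skip
r=41=101001 popcount=3 -> skip
r=42=101010 popcount=3 -> skip
r=43=101011 popcount=4 -> skip
r=44=101100 popcount=3 -> skip
Kept rows: 32

Answer: 32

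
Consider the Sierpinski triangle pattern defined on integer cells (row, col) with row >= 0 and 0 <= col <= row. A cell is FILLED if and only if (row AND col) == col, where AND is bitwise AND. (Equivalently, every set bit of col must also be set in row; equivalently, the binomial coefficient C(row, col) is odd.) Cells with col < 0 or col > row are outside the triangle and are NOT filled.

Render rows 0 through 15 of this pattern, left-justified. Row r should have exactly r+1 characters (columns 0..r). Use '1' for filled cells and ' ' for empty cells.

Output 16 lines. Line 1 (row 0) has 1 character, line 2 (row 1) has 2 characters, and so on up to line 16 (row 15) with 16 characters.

Answer: 1
11
1 1
1111
1   1
11  11
1 1 1 1
11111111
1       1
11      11
1 1     1 1
1111    1111
1   1   1   1
11  11  11  11
1 1 1 1 1 1 1 1
1111111111111111

Derivation:
r0=0: 1
r1=1: 11
r2=10: 1 1
r3=11: 1111
r4=100: 1   1
r5=101: 11  11
r6=110: 1 1 1 1
r7=111: 11111111
r8=1000: 1       1
r9=1001: 11      11
r10=1010: 1 1     1 1
r11=1011: 1111    1111
r12=1100: 1   1   1   1
r13=1101: 11  11  11  11
r14=1110: 1 1 1 1 1 1 1 1
r15=1111: 1111111111111111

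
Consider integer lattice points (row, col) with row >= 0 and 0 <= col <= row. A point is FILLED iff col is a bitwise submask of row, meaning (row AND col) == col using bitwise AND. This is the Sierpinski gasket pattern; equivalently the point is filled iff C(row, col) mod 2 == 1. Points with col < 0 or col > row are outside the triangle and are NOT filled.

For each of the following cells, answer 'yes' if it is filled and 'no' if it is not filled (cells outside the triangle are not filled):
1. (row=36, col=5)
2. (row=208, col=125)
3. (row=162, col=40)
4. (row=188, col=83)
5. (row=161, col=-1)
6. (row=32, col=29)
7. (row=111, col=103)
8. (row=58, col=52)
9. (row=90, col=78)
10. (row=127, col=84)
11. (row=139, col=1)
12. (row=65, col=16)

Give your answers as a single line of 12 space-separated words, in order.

(36,5): row=0b100100, col=0b101, row AND col = 0b100 = 4; 4 != 5 -> empty
(208,125): row=0b11010000, col=0b1111101, row AND col = 0b1010000 = 80; 80 != 125 -> empty
(162,40): row=0b10100010, col=0b101000, row AND col = 0b100000 = 32; 32 != 40 -> empty
(188,83): row=0b10111100, col=0b1010011, row AND col = 0b10000 = 16; 16 != 83 -> empty
(161,-1): col outside [0, 161] -> not filled
(32,29): row=0b100000, col=0b11101, row AND col = 0b0 = 0; 0 != 29 -> empty
(111,103): row=0b1101111, col=0b1100111, row AND col = 0b1100111 = 103; 103 == 103 -> filled
(58,52): row=0b111010, col=0b110100, row AND col = 0b110000 = 48; 48 != 52 -> empty
(90,78): row=0b1011010, col=0b1001110, row AND col = 0b1001010 = 74; 74 != 78 -> empty
(127,84): row=0b1111111, col=0b1010100, row AND col = 0b1010100 = 84; 84 == 84 -> filled
(139,1): row=0b10001011, col=0b1, row AND col = 0b1 = 1; 1 == 1 -> filled
(65,16): row=0b1000001, col=0b10000, row AND col = 0b0 = 0; 0 != 16 -> empty

Answer: no no no no no no yes no no yes yes no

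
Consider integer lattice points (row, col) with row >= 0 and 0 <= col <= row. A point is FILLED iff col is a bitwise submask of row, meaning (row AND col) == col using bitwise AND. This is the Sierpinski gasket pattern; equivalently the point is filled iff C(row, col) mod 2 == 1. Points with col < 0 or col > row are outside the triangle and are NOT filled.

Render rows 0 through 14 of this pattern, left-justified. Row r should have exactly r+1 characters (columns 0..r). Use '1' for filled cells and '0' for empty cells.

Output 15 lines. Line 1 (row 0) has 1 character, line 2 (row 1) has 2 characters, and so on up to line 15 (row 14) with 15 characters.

r0=0: 1
r1=1: 11
r2=10: 101
r3=11: 1111
r4=100: 10001
r5=101: 110011
r6=110: 1010101
r7=111: 11111111
r8=1000: 100000001
r9=1001: 1100000011
r10=1010: 10100000101
r11=1011: 111100001111
r12=1100: 1000100010001
r13=1101: 11001100110011
r14=1110: 101010101010101

Answer: 1
11
101
1111
10001
110011
1010101
11111111
100000001
1100000011
10100000101
111100001111
1000100010001
11001100110011
101010101010101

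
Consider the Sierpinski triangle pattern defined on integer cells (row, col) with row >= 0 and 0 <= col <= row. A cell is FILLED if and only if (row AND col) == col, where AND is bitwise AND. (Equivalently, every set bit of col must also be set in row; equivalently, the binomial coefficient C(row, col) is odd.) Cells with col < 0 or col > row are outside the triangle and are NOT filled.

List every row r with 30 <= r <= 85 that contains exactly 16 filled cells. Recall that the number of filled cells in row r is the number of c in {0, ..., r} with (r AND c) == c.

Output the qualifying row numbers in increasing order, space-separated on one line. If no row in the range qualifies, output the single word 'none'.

Answer: 30 39 43 45 46 51 53 54 57 58 60 71 75 77 78 83 85

Derivation:
Row r has 2^popcount(r) filled cells, so we need popcount(r) = log2(16) = 4.
Scan r = 30..85 and keep those with exactly 4 one-bits:
r=30=11110 popcount=4 -> KEEP
r=31=11111 popcount=5 -> skip
r=32=100000 popcount=1 -> skip
r=33=100001 popcount=2 -> skip
r=34=100010 popcount=2 -> skip
r=35=100011 popcount=3 -> skip
r=36=100100 popcount=2 -> skip
r=37=100101 popcount=3 -> skip
r=38=100110 popcount=3 -> skip
r=39=100111 popcount=4 -> KEEP
r=40=101000 popcount=2 -> skip
r=41=101001 popcount=3 -> skip
r=42=101010 popcount=3 -> skip
r=43=101011 popcount=4 -> KEEP
r=44=101100 popcount=3 -> skip
r=45=101101 popcount=4 -> KEEP
r=46=101110 popcount=4 -> KEEP
r=47=101111 popcount=5 -> skip
r=48=110000 popcount=2 -> skip
r=49=110001 popcount=3 -> skip
r=50=110010 popcount=3 -> skip
r=51=110011 popcount=4 -> KEEP
r=52=110100 popcount=3 -> skip
r=53=110101 popcount=4 -> KEEP
r=54=110110 popcount=4 -> KEEP
r=55=110111 popcount=5 -> skip
r=56=111000 popcount=3 -> skip
r=57=111001 popcount=4 -> KEEP
r=58=111010 popcount=4 -> KEEP
r=59=111011 popcount=5 -> skip
r=60=111100 popcount=4 -> KEEP
r=61=111101 popcount=5 -> skip
r=62=111110 popcount=5 -> skip
r=63=111111 popcount=6 -> skip
r=64=1000000 popcount=1 -> skip
r=65=1000001 popcount=2 -> skip
r=66=1000010 popcount=2 -> skip
r=67=1000011 popcount=3 -> skip
r=68=1000100 popcount=2 -> skip
r=69=1000101 popcount=3 -> skip
r=70=1000110 popcount=3 -> skip
r=71=1000111 popcount=4 -> KEEP
r=72=1001000 popcount=2 -> skip
r=73=1001001 popcount=3 -> skip
r=74=1001010 popcount=3 -> skip
r=75=1001011 popcount=4 -> KEEP
r=76=1001100 popcount=3 -> skip
r=77=1001101 popcount=4 -> KEEP
r=78=1001110 popcount=4 -> KEEP
r=79=1001111 popcount=5 -> skip
r=80=1010000 popcount=2 -> skip
r=81=1010001 popcount=3 -> skip
r=82=1010010 popcount=3 -> skip
r=83=1010011 popcount=4 -> KEEP
r=84=1010100 popcount=3 -> skip
r=85=1010101 popcount=4 -> KEEP
Kept rows: 30 39 43 45 46 51 53 54 57 58 60 71 75 77 78 83 85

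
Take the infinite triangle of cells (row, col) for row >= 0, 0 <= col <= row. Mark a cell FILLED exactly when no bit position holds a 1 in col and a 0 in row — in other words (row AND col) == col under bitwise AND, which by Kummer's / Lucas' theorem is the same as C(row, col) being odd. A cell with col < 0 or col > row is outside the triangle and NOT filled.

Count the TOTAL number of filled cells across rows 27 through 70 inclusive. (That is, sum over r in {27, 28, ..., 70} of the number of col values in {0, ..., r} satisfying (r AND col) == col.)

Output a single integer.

r27=11011 pc4: +16 =16
r28=11100 pc3: +8 =24
r29=11101 pc4: +16 =40
r30=11110 pc4: +16 =56
r31=11111 pc5: +32 =88
r32=100000 pc1: +2 =90
r33=100001 pc2: +4 =94
r34=100010 pc2: +4 =98
r35=100011 pc3: +8 =106
r36=100100 pc2: +4 =110
r37=100101 pc3: +8 =118
r38=100110 pc3: +8 =126
r39=100111 pc4: +16 =142
r40=101000 pc2: +4 =146
r41=101001 pc3: +8 =154
r42=101010 pc3: +8 =162
r43=101011 pc4: +16 =178
r44=101100 pc3: +8 =186
r45=101101 pc4: +16 =202
r46=101110 pc4: +16 =218
r47=101111 pc5: +32 =250
r48=110000 pc2: +4 =254
r49=110001 pc3: +8 =262
r50=110010 pc3: +8 =270
r51=110011 pc4: +16 =286
r52=110100 pc3: +8 =294
r53=110101 pc4: +16 =310
r54=110110 pc4: +16 =326
r55=110111 pc5: +32 =358
r56=111000 pc3: +8 =366
r57=111001 pc4: +16 =382
r58=111010 pc4: +16 =398
r59=111011 pc5: +32 =430
r60=111100 pc4: +16 =446
r61=111101 pc5: +32 =478
r62=111110 pc5: +32 =510
r63=111111 pc6: +64 =574
r64=1000000 pc1: +2 =576
r65=1000001 pc2: +4 =580
r66=1000010 pc2: +4 =584
r67=1000011 pc3: +8 =592
r68=1000100 pc2: +4 =596
r69=1000101 pc3: +8 =604
r70=1000110 pc3: +8 =612

Answer: 612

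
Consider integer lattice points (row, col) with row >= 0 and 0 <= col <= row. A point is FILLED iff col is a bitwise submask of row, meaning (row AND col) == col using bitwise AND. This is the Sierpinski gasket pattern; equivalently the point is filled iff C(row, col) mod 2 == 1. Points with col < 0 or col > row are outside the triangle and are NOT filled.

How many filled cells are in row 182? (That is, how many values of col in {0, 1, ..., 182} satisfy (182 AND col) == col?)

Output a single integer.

182 in binary = 10110110
popcount(182) = number of 1-bits in 10110110 = 5
A col c satisfies (182 AND c) == c iff every set bit of c is also set in 182; each of the 5 set bits of 182 can independently be on or off in c.
count = 2^5 = 32

Answer: 32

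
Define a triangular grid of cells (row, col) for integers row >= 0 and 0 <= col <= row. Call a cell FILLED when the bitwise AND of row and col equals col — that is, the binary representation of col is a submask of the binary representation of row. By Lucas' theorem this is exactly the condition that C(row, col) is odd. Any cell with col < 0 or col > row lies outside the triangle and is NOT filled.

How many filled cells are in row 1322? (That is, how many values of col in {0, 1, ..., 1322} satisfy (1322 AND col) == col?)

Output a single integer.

1322 in binary = 10100101010
popcount(1322) = number of 1-bits in 10100101010 = 5
A col c satisfies (1322 AND c) == c iff every set bit of c is also set in 1322; each of the 5 set bits of 1322 can independently be on or off in c.
count = 2^5 = 32

Answer: 32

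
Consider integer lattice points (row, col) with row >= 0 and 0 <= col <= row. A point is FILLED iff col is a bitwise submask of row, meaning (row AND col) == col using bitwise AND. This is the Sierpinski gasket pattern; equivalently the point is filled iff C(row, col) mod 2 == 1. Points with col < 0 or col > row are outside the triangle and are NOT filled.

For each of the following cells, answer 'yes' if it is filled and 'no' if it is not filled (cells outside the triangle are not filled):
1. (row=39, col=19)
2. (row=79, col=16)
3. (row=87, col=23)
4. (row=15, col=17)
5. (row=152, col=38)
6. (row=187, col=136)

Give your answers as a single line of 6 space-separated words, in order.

Answer: no no yes no no yes

Derivation:
(39,19): row=0b100111, col=0b10011, row AND col = 0b11 = 3; 3 != 19 -> empty
(79,16): row=0b1001111, col=0b10000, row AND col = 0b0 = 0; 0 != 16 -> empty
(87,23): row=0b1010111, col=0b10111, row AND col = 0b10111 = 23; 23 == 23 -> filled
(15,17): col outside [0, 15] -> not filled
(152,38): row=0b10011000, col=0b100110, row AND col = 0b0 = 0; 0 != 38 -> empty
(187,136): row=0b10111011, col=0b10001000, row AND col = 0b10001000 = 136; 136 == 136 -> filled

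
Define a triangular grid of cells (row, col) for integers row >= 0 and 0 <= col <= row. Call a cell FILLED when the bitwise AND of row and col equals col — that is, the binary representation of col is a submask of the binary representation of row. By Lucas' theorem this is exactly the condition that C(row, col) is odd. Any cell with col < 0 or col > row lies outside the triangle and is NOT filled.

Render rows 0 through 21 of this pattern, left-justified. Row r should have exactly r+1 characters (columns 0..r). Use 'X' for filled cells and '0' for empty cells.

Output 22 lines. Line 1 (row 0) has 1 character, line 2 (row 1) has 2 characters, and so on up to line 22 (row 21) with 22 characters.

r0=0: X
r1=1: XX
r2=10: X0X
r3=11: XXXX
r4=100: X000X
r5=101: XX00XX
r6=110: X0X0X0X
r7=111: XXXXXXXX
r8=1000: X0000000X
r9=1001: XX000000XX
r10=1010: X0X00000X0X
r11=1011: XXXX0000XXXX
r12=1100: X000X000X000X
r13=1101: XX00XX00XX00XX
r14=1110: X0X0X0X0X0X0X0X
r15=1111: XXXXXXXXXXXXXXXX
r16=10000: X000000000000000X
r17=10001: XX00000000000000XX
r18=10010: X0X0000000000000X0X
r19=10011: XXXX000000000000XXXX
r20=10100: X000X00000000000X000X
r21=10101: XX00XX0000000000XX00XX

Answer: X
XX
X0X
XXXX
X000X
XX00XX
X0X0X0X
XXXXXXXX
X0000000X
XX000000XX
X0X00000X0X
XXXX0000XXXX
X000X000X000X
XX00XX00XX00XX
X0X0X0X0X0X0X0X
XXXXXXXXXXXXXXXX
X000000000000000X
XX00000000000000XX
X0X0000000000000X0X
XXXX000000000000XXXX
X000X00000000000X000X
XX00XX0000000000XX00XX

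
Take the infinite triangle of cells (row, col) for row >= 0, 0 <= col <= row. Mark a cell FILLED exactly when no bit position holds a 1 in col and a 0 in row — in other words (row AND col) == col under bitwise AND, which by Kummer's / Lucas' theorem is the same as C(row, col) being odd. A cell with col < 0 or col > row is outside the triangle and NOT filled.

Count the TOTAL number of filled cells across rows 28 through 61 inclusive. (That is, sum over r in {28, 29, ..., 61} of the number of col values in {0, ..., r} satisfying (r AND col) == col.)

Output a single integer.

Answer: 462

Derivation:
r28=11100 pc3: +8 =8
r29=11101 pc4: +16 =24
r30=11110 pc4: +16 =40
r31=11111 pc5: +32 =72
r32=100000 pc1: +2 =74
r33=100001 pc2: +4 =78
r34=100010 pc2: +4 =82
r35=100011 pc3: +8 =90
r36=100100 pc2: +4 =94
r37=100101 pc3: +8 =102
r38=100110 pc3: +8 =110
r39=100111 pc4: +16 =126
r40=101000 pc2: +4 =130
r41=101001 pc3: +8 =138
r42=101010 pc3: +8 =146
r43=101011 pc4: +16 =162
r44=101100 pc3: +8 =170
r45=101101 pc4: +16 =186
r46=101110 pc4: +16 =202
r47=101111 pc5: +32 =234
r48=110000 pc2: +4 =238
r49=110001 pc3: +8 =246
r50=110010 pc3: +8 =254
r51=110011 pc4: +16 =270
r52=110100 pc3: +8 =278
r53=110101 pc4: +16 =294
r54=110110 pc4: +16 =310
r55=110111 pc5: +32 =342
r56=111000 pc3: +8 =350
r57=111001 pc4: +16 =366
r58=111010 pc4: +16 =382
r59=111011 pc5: +32 =414
r60=111100 pc4: +16 =430
r61=111101 pc5: +32 =462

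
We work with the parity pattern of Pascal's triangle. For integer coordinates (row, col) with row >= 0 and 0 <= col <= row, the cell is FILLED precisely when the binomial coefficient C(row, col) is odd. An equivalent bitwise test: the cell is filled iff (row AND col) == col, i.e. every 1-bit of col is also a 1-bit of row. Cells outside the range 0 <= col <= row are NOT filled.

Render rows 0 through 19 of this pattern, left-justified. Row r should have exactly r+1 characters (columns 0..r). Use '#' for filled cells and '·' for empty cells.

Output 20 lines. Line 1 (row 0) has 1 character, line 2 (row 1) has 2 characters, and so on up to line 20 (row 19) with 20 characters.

r0=0: #
r1=1: ##
r2=10: #·#
r3=11: ####
r4=100: #···#
r5=101: ##··##
r6=110: #·#·#·#
r7=111: ########
r8=1000: #·······#
r9=1001: ##······##
r10=1010: #·#·····#·#
r11=1011: ####····####
r12=1100: #···#···#···#
r13=1101: ##··##··##··##
r14=1110: #·#·#·#·#·#·#·#
r15=1111: ################
r16=10000: #···············#
r17=10001: ##··············##
r18=10010: #·#·············#·#
r19=10011: ####············####

Answer: #
##
#·#
####
#···#
##··##
#·#·#·#
########
#·······#
##······##
#·#·····#·#
####····####
#···#···#···#
##··##··##··##
#·#·#·#·#·#·#·#
################
#···············#
##··············##
#·#·············#·#
####············####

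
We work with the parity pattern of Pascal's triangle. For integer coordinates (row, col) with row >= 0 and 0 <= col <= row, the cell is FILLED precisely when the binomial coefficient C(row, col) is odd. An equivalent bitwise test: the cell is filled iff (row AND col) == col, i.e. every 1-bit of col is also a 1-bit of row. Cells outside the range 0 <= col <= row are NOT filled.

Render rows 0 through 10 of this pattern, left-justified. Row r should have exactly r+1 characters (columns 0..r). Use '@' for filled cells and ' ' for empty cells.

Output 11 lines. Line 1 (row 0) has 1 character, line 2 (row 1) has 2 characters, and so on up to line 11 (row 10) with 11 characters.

Answer: @
@@
@ @
@@@@
@   @
@@  @@
@ @ @ @
@@@@@@@@
@       @
@@      @@
@ @     @ @

Derivation:
r0=0: @
r1=1: @@
r2=10: @ @
r3=11: @@@@
r4=100: @   @
r5=101: @@  @@
r6=110: @ @ @ @
r7=111: @@@@@@@@
r8=1000: @       @
r9=1001: @@      @@
r10=1010: @ @     @ @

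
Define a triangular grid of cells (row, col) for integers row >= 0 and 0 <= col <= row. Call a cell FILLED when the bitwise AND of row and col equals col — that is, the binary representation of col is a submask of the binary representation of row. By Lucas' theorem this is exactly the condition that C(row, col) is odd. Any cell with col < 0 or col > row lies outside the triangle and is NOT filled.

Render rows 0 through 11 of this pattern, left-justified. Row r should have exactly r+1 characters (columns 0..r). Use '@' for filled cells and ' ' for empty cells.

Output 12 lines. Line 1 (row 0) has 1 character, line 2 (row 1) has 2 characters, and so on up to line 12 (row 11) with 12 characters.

r0=0: @
r1=1: @@
r2=10: @ @
r3=11: @@@@
r4=100: @   @
r5=101: @@  @@
r6=110: @ @ @ @
r7=111: @@@@@@@@
r8=1000: @       @
r9=1001: @@      @@
r10=1010: @ @     @ @
r11=1011: @@@@    @@@@

Answer: @
@@
@ @
@@@@
@   @
@@  @@
@ @ @ @
@@@@@@@@
@       @
@@      @@
@ @     @ @
@@@@    @@@@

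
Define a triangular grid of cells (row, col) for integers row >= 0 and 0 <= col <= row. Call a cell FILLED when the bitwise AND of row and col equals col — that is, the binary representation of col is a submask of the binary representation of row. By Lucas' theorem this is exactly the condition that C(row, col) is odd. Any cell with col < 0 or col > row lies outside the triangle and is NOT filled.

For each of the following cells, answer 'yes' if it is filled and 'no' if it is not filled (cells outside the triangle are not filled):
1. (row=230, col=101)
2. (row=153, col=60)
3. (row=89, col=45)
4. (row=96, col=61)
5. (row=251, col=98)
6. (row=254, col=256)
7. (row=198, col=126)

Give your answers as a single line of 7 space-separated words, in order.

Answer: no no no no yes no no

Derivation:
(230,101): row=0b11100110, col=0b1100101, row AND col = 0b1100100 = 100; 100 != 101 -> empty
(153,60): row=0b10011001, col=0b111100, row AND col = 0b11000 = 24; 24 != 60 -> empty
(89,45): row=0b1011001, col=0b101101, row AND col = 0b1001 = 9; 9 != 45 -> empty
(96,61): row=0b1100000, col=0b111101, row AND col = 0b100000 = 32; 32 != 61 -> empty
(251,98): row=0b11111011, col=0b1100010, row AND col = 0b1100010 = 98; 98 == 98 -> filled
(254,256): col outside [0, 254] -> not filled
(198,126): row=0b11000110, col=0b1111110, row AND col = 0b1000110 = 70; 70 != 126 -> empty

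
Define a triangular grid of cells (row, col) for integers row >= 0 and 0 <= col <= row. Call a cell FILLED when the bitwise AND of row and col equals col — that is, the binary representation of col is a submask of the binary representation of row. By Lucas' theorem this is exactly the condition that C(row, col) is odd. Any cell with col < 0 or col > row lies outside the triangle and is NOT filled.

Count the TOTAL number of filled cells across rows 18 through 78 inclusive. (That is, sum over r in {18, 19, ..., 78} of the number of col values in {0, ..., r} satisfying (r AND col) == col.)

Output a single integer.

Answer: 772

Derivation:
r18=10010 pc2: +4 =4
r19=10011 pc3: +8 =12
r20=10100 pc2: +4 =16
r21=10101 pc3: +8 =24
r22=10110 pc3: +8 =32
r23=10111 pc4: +16 =48
r24=11000 pc2: +4 =52
r25=11001 pc3: +8 =60
r26=11010 pc3: +8 =68
r27=11011 pc4: +16 =84
r28=11100 pc3: +8 =92
r29=11101 pc4: +16 =108
r30=11110 pc4: +16 =124
r31=11111 pc5: +32 =156
r32=100000 pc1: +2 =158
r33=100001 pc2: +4 =162
r34=100010 pc2: +4 =166
r35=100011 pc3: +8 =174
r36=100100 pc2: +4 =178
r37=100101 pc3: +8 =186
r38=100110 pc3: +8 =194
r39=100111 pc4: +16 =210
r40=101000 pc2: +4 =214
r41=101001 pc3: +8 =222
r42=101010 pc3: +8 =230
r43=101011 pc4: +16 =246
r44=101100 pc3: +8 =254
r45=101101 pc4: +16 =270
r46=101110 pc4: +16 =286
r47=101111 pc5: +32 =318
r48=110000 pc2: +4 =322
r49=110001 pc3: +8 =330
r50=110010 pc3: +8 =338
r51=110011 pc4: +16 =354
r52=110100 pc3: +8 =362
r53=110101 pc4: +16 =378
r54=110110 pc4: +16 =394
r55=110111 pc5: +32 =426
r56=111000 pc3: +8 =434
r57=111001 pc4: +16 =450
r58=111010 pc4: +16 =466
r59=111011 pc5: +32 =498
r60=111100 pc4: +16 =514
r61=111101 pc5: +32 =546
r62=111110 pc5: +32 =578
r63=111111 pc6: +64 =642
r64=1000000 pc1: +2 =644
r65=1000001 pc2: +4 =648
r66=1000010 pc2: +4 =652
r67=1000011 pc3: +8 =660
r68=1000100 pc2: +4 =664
r69=1000101 pc3: +8 =672
r70=1000110 pc3: +8 =680
r71=1000111 pc4: +16 =696
r72=1001000 pc2: +4 =700
r73=1001001 pc3: +8 =708
r74=1001010 pc3: +8 =716
r75=1001011 pc4: +16 =732
r76=1001100 pc3: +8 =740
r77=1001101 pc4: +16 =756
r78=1001110 pc4: +16 =772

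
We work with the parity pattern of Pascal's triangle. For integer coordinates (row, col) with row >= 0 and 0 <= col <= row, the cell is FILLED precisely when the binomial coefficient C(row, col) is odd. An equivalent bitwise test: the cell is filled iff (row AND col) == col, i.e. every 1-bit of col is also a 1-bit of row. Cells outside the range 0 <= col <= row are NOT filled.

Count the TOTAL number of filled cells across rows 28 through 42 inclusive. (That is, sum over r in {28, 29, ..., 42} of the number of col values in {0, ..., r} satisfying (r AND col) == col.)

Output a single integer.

Answer: 146

Derivation:
r28=11100 pc3: +8 =8
r29=11101 pc4: +16 =24
r30=11110 pc4: +16 =40
r31=11111 pc5: +32 =72
r32=100000 pc1: +2 =74
r33=100001 pc2: +4 =78
r34=100010 pc2: +4 =82
r35=100011 pc3: +8 =90
r36=100100 pc2: +4 =94
r37=100101 pc3: +8 =102
r38=100110 pc3: +8 =110
r39=100111 pc4: +16 =126
r40=101000 pc2: +4 =130
r41=101001 pc3: +8 =138
r42=101010 pc3: +8 =146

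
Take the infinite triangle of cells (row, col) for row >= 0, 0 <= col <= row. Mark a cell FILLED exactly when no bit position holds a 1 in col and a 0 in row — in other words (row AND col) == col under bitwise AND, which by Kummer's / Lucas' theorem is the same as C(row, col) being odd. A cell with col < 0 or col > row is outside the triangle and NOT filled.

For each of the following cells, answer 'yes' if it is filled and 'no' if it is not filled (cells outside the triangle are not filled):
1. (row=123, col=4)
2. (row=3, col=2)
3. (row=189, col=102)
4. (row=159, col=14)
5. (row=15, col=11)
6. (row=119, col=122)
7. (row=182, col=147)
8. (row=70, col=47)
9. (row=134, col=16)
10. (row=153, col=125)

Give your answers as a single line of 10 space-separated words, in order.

(123,4): row=0b1111011, col=0b100, row AND col = 0b0 = 0; 0 != 4 -> empty
(3,2): row=0b11, col=0b10, row AND col = 0b10 = 2; 2 == 2 -> filled
(189,102): row=0b10111101, col=0b1100110, row AND col = 0b100100 = 36; 36 != 102 -> empty
(159,14): row=0b10011111, col=0b1110, row AND col = 0b1110 = 14; 14 == 14 -> filled
(15,11): row=0b1111, col=0b1011, row AND col = 0b1011 = 11; 11 == 11 -> filled
(119,122): col outside [0, 119] -> not filled
(182,147): row=0b10110110, col=0b10010011, row AND col = 0b10010010 = 146; 146 != 147 -> empty
(70,47): row=0b1000110, col=0b101111, row AND col = 0b110 = 6; 6 != 47 -> empty
(134,16): row=0b10000110, col=0b10000, row AND col = 0b0 = 0; 0 != 16 -> empty
(153,125): row=0b10011001, col=0b1111101, row AND col = 0b11001 = 25; 25 != 125 -> empty

Answer: no yes no yes yes no no no no no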